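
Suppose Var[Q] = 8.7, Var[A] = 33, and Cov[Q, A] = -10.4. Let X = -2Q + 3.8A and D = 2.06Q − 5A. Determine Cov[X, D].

Cov[X, D] = -848.2552

By bilinearity, Cov[X, D] = ac·Var[Q] + bd·Var[A] + (ad+bc)·Cov[Q, A], with a=-2, b=3.8, c=2.06, d=-5.
ac·Var[Q] = (-2)·2.06·8.7 = -35.844
bd·Var[A] = 3.8·(-5)·33 = -627
(ad+bc)·Cov[Q, A] = (17.828)·(-10.4) = -185.4112
Cov[X, D] = -35.844 + (-627) + (-185.4112) = -848.2552.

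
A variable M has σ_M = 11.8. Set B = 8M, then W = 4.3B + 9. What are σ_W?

σ_W = 405.92

σ_B = |8|·11.8 = 94.4.
σ_W = |4.3|·94.4 = 405.92.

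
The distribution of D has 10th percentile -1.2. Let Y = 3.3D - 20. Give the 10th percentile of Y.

10th percentile of Y = -23.96

Since a = 3.3 > 0 the transformation is increasing, so the 10th percentile of Y = a·(P_{10} of D) + b = 3.3·(-1.2) + (-20) = -23.96.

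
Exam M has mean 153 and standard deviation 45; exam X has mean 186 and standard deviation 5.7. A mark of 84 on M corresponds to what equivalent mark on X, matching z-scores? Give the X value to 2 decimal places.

X = 177.26

z = (84 − 153)/45 ≈ -1.5333.
X = 186 + z·5.7 = 186 + (84 − 153)·5.7/45 = 177.26.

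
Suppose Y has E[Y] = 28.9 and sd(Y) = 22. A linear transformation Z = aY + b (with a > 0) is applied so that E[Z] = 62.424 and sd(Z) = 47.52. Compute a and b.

sd(Z) = a·sd(Y) (a > 0), so a = 47.52/22 = 2.16.
E[Z] = a·E[Y] + b, so b = 62.424 − 2.16·28.9 = 0.

a = 2.16, b = 0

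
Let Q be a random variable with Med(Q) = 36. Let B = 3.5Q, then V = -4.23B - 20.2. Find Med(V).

Med(V) = -553.18

Med(B) = 3.5·36 = 126.
Med(V) = (-4.23)·126 + (-20.2) = -553.18.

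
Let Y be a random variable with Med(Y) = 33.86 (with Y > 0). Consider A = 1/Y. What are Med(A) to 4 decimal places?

Med(A) = 0.0295

1/Y is monotone on this domain, so Med(A) = 1/(33.86) ≈ 0.0295.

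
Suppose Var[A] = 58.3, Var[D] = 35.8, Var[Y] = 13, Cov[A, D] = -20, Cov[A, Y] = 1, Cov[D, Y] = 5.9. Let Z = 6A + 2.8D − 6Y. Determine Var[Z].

Var[Z] = a²·Var[A] + b²·Var[D] + c²·Var[Y] + 2ab·Cov[A, D] + 2ac·Cov[A, Y] + 2bc·Cov[D, Y], with a = 6, b = 2.8, c = -6.
= 2098.8 + 280.672 + 468 + (-672) + (-72) + (-198.24)
= 1905.232.

Var[Z] = 1905.232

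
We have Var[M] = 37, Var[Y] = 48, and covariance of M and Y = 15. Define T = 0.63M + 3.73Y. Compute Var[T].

Var[T] = 753.0015

Var[T] = a²·Var[M] + b²·Var[Y] + 2ab·covariance of M and Y with a = 0.63, b = 3.73.
= 0.63²·37 + 3.73²·48 + 2·0.63·3.73·15
= 14.6853 + 667.8192 + 70.497 = 753.0015.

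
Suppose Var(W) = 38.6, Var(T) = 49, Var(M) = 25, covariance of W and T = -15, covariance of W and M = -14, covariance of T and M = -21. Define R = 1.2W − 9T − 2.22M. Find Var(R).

Var(R) = 3707.226

Var(R) = a²·Var(W) + b²·Var(T) + c²·Var(M) + 2ab·covariance of W and T + 2ac·covariance of W and M + 2bc·covariance of T and M, with a = 1.2, b = -9, c = -2.22.
= 55.584 + 3969 + 123.21 + 324 + 74.592 + (-839.16)
= 3707.226.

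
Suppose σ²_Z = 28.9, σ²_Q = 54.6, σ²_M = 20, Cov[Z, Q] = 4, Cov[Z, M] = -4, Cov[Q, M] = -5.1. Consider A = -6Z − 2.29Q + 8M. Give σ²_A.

σ²_A = 3287.51186

σ²_A = a²·σ²_Z + b²·σ²_Q + c²·σ²_M + 2ab·Cov[Z, Q] + 2ac·Cov[Z, M] + 2bc·Cov[Q, M], with a = -6, b = -2.29, c = 8.
= 1040.4 + 286.32786 + 1280 + 109.92 + 384 + 186.864
= 3287.51186.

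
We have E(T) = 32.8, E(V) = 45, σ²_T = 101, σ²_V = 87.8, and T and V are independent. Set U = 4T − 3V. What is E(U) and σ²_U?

E(U) = -3.8, σ²_U = 2406.2

E(U) = 4·E(T) + (-3)·E(V) = 4·32.8 + (-3)·45 = -3.8.
σ²_U = a²·σ²_T + b²·σ²_V + 2ab·Cov(T, V) with a = 4, b = -3.
Independence gives Cov(T, V) = 0.
= 4²·101 + (-3)²·87.8 + 2·4·(-3)·0
= 1616 + 790.2 + 0 = 2406.2.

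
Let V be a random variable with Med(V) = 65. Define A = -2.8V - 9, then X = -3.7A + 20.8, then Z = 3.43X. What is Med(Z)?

Med(Z) = 2495.325

Med(A) = (-2.8)·65 + (-9) = -191.
Med(X) = (-3.7)·(-191) + 20.8 = 727.5.
Med(Z) = 3.43·727.5 = 2495.325.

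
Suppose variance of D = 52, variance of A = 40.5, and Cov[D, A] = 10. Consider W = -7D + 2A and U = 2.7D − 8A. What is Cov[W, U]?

Cov[W, U] = -1016.8

By bilinearity, Cov[W, U] = ac·variance of D + bd·variance of A + (ad+bc)·Cov[D, A], with a=-7, b=2, c=2.7, d=-8.
ac·variance of D = (-7)·2.7·52 = -982.8
bd·variance of A = 2·(-8)·40.5 = -648
(ad+bc)·Cov[D, A] = (61.4)·10 = 614
Cov[W, U] = -982.8 + (-648) + 614 = -1016.8.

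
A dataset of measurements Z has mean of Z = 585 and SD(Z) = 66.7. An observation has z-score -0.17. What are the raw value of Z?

Z = mean of Z + z·SD(Z) = 585 + (-0.17)·66.7 = 573.661.

Z = 573.661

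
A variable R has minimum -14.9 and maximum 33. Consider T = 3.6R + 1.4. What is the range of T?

Range(T) = 172.44

Range of R = 33 − (-14.9) = 47.9.
Range(T) = |a|·Range(R) = |3.6|·47.9 = 172.44.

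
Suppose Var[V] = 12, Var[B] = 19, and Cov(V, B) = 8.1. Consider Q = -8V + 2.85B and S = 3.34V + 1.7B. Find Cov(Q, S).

Cov(Q, S) = -261.6411

By bilinearity, Cov(Q, S) = ac·Var[V] + bd·Var[B] + (ad+bc)·Cov(V, B), with a=-8, b=2.85, c=3.34, d=1.7.
ac·Var[V] = (-8)·3.34·12 = -320.64
bd·Var[B] = 2.85·1.7·19 = 92.055
(ad+bc)·Cov(V, B) = (-4.081)·8.1 = -33.0561
Cov(Q, S) = -320.64 + 92.055 + (-33.0561) = -261.6411.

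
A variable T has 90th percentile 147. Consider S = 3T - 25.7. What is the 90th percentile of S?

Since a = 3 > 0 the transformation is increasing, so the 90th percentile of S = a·(P_{90} of T) + b = 3·147 + (-25.7) = 415.3.

90th percentile of S = 415.3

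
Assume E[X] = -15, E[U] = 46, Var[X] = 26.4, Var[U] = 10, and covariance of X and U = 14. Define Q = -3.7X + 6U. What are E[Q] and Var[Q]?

E[Q] = (-3.7)·E[X] + 6·E[U] = (-3.7)·(-15) + 6·46 = 331.5.
Var[Q] = a²·Var[X] + b²·Var[U] + 2ab·covariance of X and U with a = -3.7, b = 6.
= (-3.7)²·26.4 + 6²·10 + 2·(-3.7)·6·14
= 361.416 + 360 + (-621.6) = 99.816.

E[Q] = 331.5, Var[Q] = 99.816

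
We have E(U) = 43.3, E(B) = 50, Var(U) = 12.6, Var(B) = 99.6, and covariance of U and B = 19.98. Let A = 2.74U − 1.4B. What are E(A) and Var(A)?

E(A) = 48.642, Var(A) = 136.5252

E(A) = 2.74·E(U) + (-1.4)·E(B) = 2.74·43.3 + (-1.4)·50 = 48.642.
Var(A) = a²·Var(U) + b²·Var(B) + 2ab·covariance of U and B with a = 2.74, b = -1.4.
= 2.74²·12.6 + (-1.4)²·99.6 + 2·2.74·(-1.4)·19.98
= 94.59576 + 195.216 + (-153.28656) = 136.5252.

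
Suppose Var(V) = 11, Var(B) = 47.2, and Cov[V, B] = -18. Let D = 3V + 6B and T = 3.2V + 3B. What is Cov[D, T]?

Cov[D, T] = 447.6

By bilinearity, Cov[D, T] = ac·Var(V) + bd·Var(B) + (ad+bc)·Cov[V, B], with a=3, b=6, c=3.2, d=3.
ac·Var(V) = 3·3.2·11 = 105.6
bd·Var(B) = 6·3·47.2 = 849.6
(ad+bc)·Cov[V, B] = (28.2)·(-18) = -507.6
Cov[D, T] = 105.6 + 849.6 + (-507.6) = 447.6.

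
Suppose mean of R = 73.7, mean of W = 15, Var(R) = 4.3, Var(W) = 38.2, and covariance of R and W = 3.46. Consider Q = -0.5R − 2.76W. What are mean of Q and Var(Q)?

mean of Q = (-0.5)·mean of R + (-2.76)·mean of W = (-0.5)·73.7 + (-2.76)·15 = -78.25.
Var(Q) = a²·Var(R) + b²·Var(W) + 2ab·covariance of R and W with a = -0.5, b = -2.76.
= (-0.5)²·4.3 + (-2.76)²·38.2 + 2·(-0.5)·(-2.76)·3.46
= 1.075 + 290.99232 + 9.5496 = 301.61692.

mean of Q = -78.25, Var(Q) = 301.61692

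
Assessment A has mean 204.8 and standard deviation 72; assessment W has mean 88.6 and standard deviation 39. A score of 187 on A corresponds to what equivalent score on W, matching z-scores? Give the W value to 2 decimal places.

W = 78.96

z = (187 − 204.8)/72 ≈ -0.2472.
W = 88.6 + z·39 = 88.6 + (187 − 204.8)·39/72 ≈ 78.96.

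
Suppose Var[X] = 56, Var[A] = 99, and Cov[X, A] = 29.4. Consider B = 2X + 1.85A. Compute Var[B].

Var[B] = 780.3875

Var[B] = a²·Var[X] + b²·Var[A] + 2ab·Cov[X, A] with a = 2, b = 1.85.
= 2²·56 + 1.85²·99 + 2·2·1.85·29.4
= 224 + 338.8275 + 217.56 = 780.3875.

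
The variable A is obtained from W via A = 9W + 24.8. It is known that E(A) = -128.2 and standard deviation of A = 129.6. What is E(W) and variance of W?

E(W) = -17, variance of W = 207.36

From A = 9W + 24.8: E(A) = a·E(W) + b, so E(W) = (E(A) − b)/a = (-128.2 − 24.8)/9 = -17.
variance of A = 129.6² = 16796.16.
variance of A = a²·variance of W, so variance of W = 16796.16/9² = 207.36.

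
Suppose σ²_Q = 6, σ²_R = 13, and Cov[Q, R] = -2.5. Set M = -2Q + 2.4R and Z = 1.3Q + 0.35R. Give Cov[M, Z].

By bilinearity, Cov[M, Z] = ac·σ²_Q + bd·σ²_R + (ad+bc)·Cov[Q, R], with a=-2, b=2.4, c=1.3, d=0.35.
ac·σ²_Q = (-2)·1.3·6 = -15.6
bd·σ²_R = 2.4·0.35·13 = 10.92
(ad+bc)·Cov[Q, R] = (2.42)·(-2.5) = -6.05
Cov[M, Z] = -15.6 + 10.92 + (-6.05) = -10.73.

Cov[M, Z] = -10.73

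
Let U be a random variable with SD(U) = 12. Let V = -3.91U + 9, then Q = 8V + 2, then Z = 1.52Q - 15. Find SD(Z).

SD(Z) = 570.5472

SD(V) = |-3.91|·12 = 46.92.
SD(Q) = |8|·46.92 = 375.36.
SD(Z) = |1.52|·375.36 = 570.5472.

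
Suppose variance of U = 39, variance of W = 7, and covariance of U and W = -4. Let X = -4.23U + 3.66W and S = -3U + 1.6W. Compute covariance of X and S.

By bilinearity, covariance of X and S = ac·variance of U + bd·variance of W + (ad+bc)·covariance of U and W, with a=-4.23, b=3.66, c=-3, d=1.6.
ac·variance of U = (-4.23)·(-3)·39 = 494.91
bd·variance of W = 3.66·1.6·7 = 40.992
(ad+bc)·covariance of U and W = (-17.748)·(-4) = 70.992
covariance of X and S = 494.91 + 40.992 + 70.992 = 606.894.

covariance of X and S = 606.894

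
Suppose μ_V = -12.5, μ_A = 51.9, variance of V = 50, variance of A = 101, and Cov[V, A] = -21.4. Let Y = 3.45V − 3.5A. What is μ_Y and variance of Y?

μ_Y = -224.775, variance of Y = 2349.185

μ_Y = 3.45·μ_V + (-3.5)·μ_A = 3.45·(-12.5) + (-3.5)·51.9 = -224.775.
variance of Y = a²·variance of V + b²·variance of A + 2ab·Cov[V, A] with a = 3.45, b = -3.5.
= 3.45²·50 + (-3.5)²·101 + 2·3.45·(-3.5)·(-21.4)
= 595.125 + 1237.25 + 516.81 = 2349.185.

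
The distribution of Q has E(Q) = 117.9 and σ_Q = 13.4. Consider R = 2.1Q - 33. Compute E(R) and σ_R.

E(R) = 214.59, σ_R = 28.14

R = 2.1Q - 33 is linear with a = 2.1, b = -33.
E(R) = a·E(Q) + b = 2.1·117.9 + (-33) = 214.59.
σ_R = |a|·σ_Q = |2.1|·13.4 = 28.14.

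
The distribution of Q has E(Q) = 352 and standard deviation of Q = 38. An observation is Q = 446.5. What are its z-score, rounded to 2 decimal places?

z = (Q − E(Q)) / standard deviation of Q = (446.5 − 352) / 38 ≈ 2.49.

z = 2.49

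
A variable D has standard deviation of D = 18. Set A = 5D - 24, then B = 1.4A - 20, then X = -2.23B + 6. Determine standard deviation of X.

standard deviation of X = 280.98

standard deviation of A = |5|·18 = 90.
standard deviation of B = |1.4|·90 = 126.
standard deviation of X = |-2.23|·126 = 280.98.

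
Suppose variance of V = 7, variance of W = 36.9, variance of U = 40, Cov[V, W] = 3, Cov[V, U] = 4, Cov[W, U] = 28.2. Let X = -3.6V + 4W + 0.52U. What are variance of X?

variance of X = a²·variance of V + b²·variance of W + c²·variance of U + 2ab·Cov[V, W] + 2ac·Cov[V, U] + 2bc·Cov[W, U], with a = -3.6, b = 4, c = 0.52.
= 90.72 + 590.4 + 10.816 + (-86.4) + (-14.976) + 117.312
= 707.872.

variance of X = 707.872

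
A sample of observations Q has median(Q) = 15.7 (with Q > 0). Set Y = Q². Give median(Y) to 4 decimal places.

Q² is monotone on this domain, so median(Y) = square(15.7) = 246.49.

median(Y) = 246.49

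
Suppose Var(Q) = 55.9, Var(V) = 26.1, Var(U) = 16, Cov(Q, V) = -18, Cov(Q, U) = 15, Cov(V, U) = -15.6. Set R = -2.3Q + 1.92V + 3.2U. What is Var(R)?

Var(R) = 302.24924

Var(R) = a²·Var(Q) + b²·Var(V) + c²·Var(U) + 2ab·Cov(Q, V) + 2ac·Cov(Q, U) + 2bc·Cov(V, U), with a = -2.3, b = 1.92, c = 3.2.
= 295.711 + 96.21504 + 163.84 + 158.976 + (-220.8) + (-191.6928)
= 302.24924.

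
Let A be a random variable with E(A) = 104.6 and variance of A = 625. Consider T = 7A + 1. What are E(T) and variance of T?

E(T) = 733.2, variance of T = 30625

T = 7A + 1 is linear with a = 7, b = 1.
E(T) = a·E(A) + b = 7·104.6 + 1 = 733.2.
variance of T = a²·variance of A = 7²·625 = 30625 (the additive constant 1 does not affect variance).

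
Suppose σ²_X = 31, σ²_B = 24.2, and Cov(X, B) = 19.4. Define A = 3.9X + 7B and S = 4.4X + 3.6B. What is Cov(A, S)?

By bilinearity, Cov(A, S) = ac·σ²_X + bd·σ²_B + (ad+bc)·Cov(X, B), with a=3.9, b=7, c=4.4, d=3.6.
ac·σ²_X = 3.9·4.4·31 = 531.96
bd·σ²_B = 7·3.6·24.2 = 609.84
(ad+bc)·Cov(X, B) = (44.84)·19.4 = 869.896
Cov(A, S) = 531.96 + 609.84 + 869.896 = 2011.696.

Cov(A, S) = 2011.696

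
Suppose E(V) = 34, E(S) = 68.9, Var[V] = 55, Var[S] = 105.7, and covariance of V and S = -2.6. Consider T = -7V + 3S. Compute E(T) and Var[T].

E(T) = -31.3, Var[T] = 3755.5

E(T) = (-7)·E(V) + 3·E(S) = (-7)·34 + 3·68.9 = -31.3.
Var[T] = a²·Var[V] + b²·Var[S] + 2ab·covariance of V and S with a = -7, b = 3.
= (-7)²·55 + 3²·105.7 + 2·(-7)·3·(-2.6)
= 2695 + 951.3 + 109.2 = 3755.5.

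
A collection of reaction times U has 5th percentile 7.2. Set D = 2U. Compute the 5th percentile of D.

Since a = 2 > 0 the transformation is increasing, so the 5th percentile of D = a·(P_{5} of U) + b = 2·7.2 = 14.4.

5th percentile of D = 14.4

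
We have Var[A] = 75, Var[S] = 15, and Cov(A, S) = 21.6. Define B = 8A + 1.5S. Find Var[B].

Var[B] = a²·Var[A] + b²·Var[S] + 2ab·Cov(A, S) with a = 8, b = 1.5.
= 8²·75 + 1.5²·15 + 2·8·1.5·21.6
= 4800 + 33.75 + 518.4 = 5352.15.

Var[B] = 5352.15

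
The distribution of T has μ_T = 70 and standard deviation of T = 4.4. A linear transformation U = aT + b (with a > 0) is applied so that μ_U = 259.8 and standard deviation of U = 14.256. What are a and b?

a = 3.24, b = 33

standard deviation of U = a·standard deviation of T (a > 0), so a = 14.256/4.4 = 3.24.
μ_U = a·μ_T + b, so b = 259.8 − 3.24·70 = 33.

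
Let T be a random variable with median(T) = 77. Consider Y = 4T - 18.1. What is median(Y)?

A linear map preserves order up to sign, so median(Y) = a·median(T) + b = 4·77 + (-18.1) = 289.9.

median(Y) = 289.9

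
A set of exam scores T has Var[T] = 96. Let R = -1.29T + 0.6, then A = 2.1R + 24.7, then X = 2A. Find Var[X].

Var[R] = (-1.29)²·96 = 159.7536.
Var[A] = 2.1²·159.7536 = 704.513376.
Var[X] = 2²·704.513376 = 2818.053504.

Var[X] = 2818.053504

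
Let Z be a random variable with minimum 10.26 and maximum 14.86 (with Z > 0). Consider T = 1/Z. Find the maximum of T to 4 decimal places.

1/Z is decreasing on this domain, so max(T) comes from min(Z) = 10.26: max(T) = 1/(10.26) ≈ 0.0975.

max(T) = 0.0975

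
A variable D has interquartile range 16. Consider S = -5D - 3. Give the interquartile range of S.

IQR(S) = 80

Under S = aD + b, IQR(S) = |a|·IQR(D) = |-5|·16 = 80 (shifts cancel; spread scales by |a|).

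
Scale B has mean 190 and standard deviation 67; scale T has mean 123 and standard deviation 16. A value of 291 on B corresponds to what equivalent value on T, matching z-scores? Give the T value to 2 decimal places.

T = 147.12

z = (291 − 190)/67 ≈ 1.5075.
T = 123 + z·16 = 123 + (291 − 190)·16/67 ≈ 147.12.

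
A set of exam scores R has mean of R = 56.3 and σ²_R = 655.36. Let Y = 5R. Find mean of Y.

Y = 5R is linear with a = 5, b = 0.
mean of Y = a·mean of R + b = 5·56.3 = 281.5.

mean of Y = 281.5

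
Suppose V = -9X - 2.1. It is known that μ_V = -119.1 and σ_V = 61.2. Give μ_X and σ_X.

From V = -9X - 2.1: μ_V = a·μ_X + b, so μ_X = (μ_V − b)/a = (-119.1 − (-2.1))/(-9) = 13.
σ_V = |a|·σ_X, so σ_X = 61.2/|-9| = 6.8.

μ_X = 13, σ_X = 6.8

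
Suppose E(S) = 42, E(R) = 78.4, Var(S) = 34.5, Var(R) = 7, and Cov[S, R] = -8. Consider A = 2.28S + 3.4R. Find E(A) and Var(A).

E(A) = 2.28·E(S) + 3.4·E(R) = 2.28·42 + 3.4·78.4 = 362.32.
Var(A) = a²·Var(S) + b²·Var(R) + 2ab·Cov[S, R] with a = 2.28, b = 3.4.
= 2.28²·34.5 + 3.4²·7 + 2·2.28·3.4·(-8)
= 179.3448 + 80.92 + (-124.032) = 136.2328.

E(A) = 362.32, Var(A) = 136.2328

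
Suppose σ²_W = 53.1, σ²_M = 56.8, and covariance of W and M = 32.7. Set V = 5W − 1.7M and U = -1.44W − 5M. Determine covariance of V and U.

By bilinearity, covariance of V and U = ac·σ²_W + bd·σ²_M + (ad+bc)·covariance of W and M, with a=5, b=-1.7, c=-1.44, d=-5.
ac·σ²_W = 5·(-1.44)·53.1 = -382.32
bd·σ²_M = (-1.7)·(-5)·56.8 = 482.8
(ad+bc)·covariance of W and M = (-22.552)·32.7 = -737.4504
covariance of V and U = -382.32 + 482.8 + (-737.4504) = -636.9704.

covariance of V and U = -636.9704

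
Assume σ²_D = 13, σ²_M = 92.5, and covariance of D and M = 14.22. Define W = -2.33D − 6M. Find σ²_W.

σ²_W = a²·σ²_D + b²·σ²_M + 2ab·covariance of D and M with a = -2.33, b = -6.
= (-2.33)²·13 + (-6)²·92.5 + 2·(-2.33)·(-6)·14.22
= 70.5757 + 3330 + 397.5912 = 3798.1669.

σ²_W = 3798.1669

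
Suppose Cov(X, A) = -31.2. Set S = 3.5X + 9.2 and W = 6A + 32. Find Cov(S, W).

Cov(S, W) = a·c·Cov(X, A) = 3.5·6·(-31.2) = -655.2. Additive constants drop out.

Cov(S, W) = -655.2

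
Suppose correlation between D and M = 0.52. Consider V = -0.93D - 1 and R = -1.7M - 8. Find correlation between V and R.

correlation between V and R = 0.52

Linear rescalings preserve correlation up to sign; here the slopes -0.93 and -1.7 have the same sign, so correlation between V and R = correlation between D and M = 0.52.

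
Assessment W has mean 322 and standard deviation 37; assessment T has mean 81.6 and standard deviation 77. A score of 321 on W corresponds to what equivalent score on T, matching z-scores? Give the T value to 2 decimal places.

T = 79.52

z = (321 − 322)/37 ≈ -0.027.
T = 81.6 + z·77 = 81.6 + (321 − 322)·77/37 ≈ 79.52.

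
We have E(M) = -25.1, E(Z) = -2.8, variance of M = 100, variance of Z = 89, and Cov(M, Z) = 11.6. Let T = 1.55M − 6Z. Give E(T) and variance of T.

E(T) = -22.105, variance of T = 3228.49

E(T) = 1.55·E(M) + (-6)·E(Z) = 1.55·(-25.1) + (-6)·(-2.8) = -22.105.
variance of T = a²·variance of M + b²·variance of Z + 2ab·Cov(M, Z) with a = 1.55, b = -6.
= 1.55²·100 + (-6)²·89 + 2·1.55·(-6)·11.6
= 240.25 + 3204 + (-215.76) = 3228.49.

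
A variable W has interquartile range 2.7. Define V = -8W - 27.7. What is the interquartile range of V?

Under V = aW + b, IQR(V) = |a|·IQR(W) = |-8|·2.7 = 21.6 (shifts cancel; spread scales by |a|).

IQR(V) = 21.6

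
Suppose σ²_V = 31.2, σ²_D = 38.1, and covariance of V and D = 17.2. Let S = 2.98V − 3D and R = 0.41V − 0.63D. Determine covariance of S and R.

By bilinearity, covariance of S and R = ac·σ²_V + bd·σ²_D + (ad+bc)·covariance of V and D, with a=2.98, b=-3, c=0.41, d=-0.63.
ac·σ²_V = 2.98·0.41·31.2 = 38.12016
bd·σ²_D = (-3)·(-0.63)·38.1 = 72.009
(ad+bc)·covariance of V and D = (-3.1074)·17.2 = -53.44728
covariance of S and R = 38.12016 + 72.009 + (-53.44728) = 56.68188.

covariance of S and R = 56.68188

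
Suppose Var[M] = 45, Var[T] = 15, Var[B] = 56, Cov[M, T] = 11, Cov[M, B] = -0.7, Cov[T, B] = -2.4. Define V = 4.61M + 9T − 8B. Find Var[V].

Var[V] = 7065.3565

Var[V] = a²·Var[M] + b²·Var[T] + c²·Var[B] + 2ab·Cov[M, T] + 2ac·Cov[M, B] + 2bc·Cov[T, B], with a = 4.61, b = 9, c = -8.
= 956.3445 + 1215 + 3584 + 912.78 + 51.632 + 345.6
= 7065.3565.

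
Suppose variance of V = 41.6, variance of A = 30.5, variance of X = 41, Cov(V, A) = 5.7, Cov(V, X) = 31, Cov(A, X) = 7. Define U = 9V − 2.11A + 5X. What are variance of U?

variance of U = 6956.20305

variance of U = a²·variance of V + b²·variance of A + c²·variance of X + 2ab·Cov(V, A) + 2ac·Cov(V, X) + 2bc·Cov(A, X), with a = 9, b = -2.11, c = 5.
= 3369.6 + 135.78905 + 1025 + (-216.486) + 2790 + (-147.7)
= 6956.20305.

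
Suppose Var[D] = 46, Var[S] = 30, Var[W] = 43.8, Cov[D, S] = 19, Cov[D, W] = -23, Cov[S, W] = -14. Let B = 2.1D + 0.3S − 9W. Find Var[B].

Var[B] = 4722.3

Var[B] = a²·Var[D] + b²·Var[S] + c²·Var[W] + 2ab·Cov[D, S] + 2ac·Cov[D, W] + 2bc·Cov[S, W], with a = 2.1, b = 0.3, c = -9.
= 202.86 + 2.7 + 3547.8 + 23.94 + 869.4 + 75.6
= 4722.3.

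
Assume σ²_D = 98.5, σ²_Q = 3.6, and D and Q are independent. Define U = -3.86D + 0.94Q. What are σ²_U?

σ²_U = 1470.79156

σ²_U = a²·σ²_D + b²·σ²_Q + 2ab·Cov[D, Q] with a = -3.86, b = 0.94.
Independence gives Cov[D, Q] = 0.
= (-3.86)²·98.5 + 0.94²·3.6 + 2·(-3.86)·0.94·0
= 1467.6106 + 3.18096 + 0 = 1470.79156.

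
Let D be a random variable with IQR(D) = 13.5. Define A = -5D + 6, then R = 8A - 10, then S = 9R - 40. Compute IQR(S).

IQR(S) = 4860

IQR(A) = |-5|·13.5 = 67.5.
IQR(R) = |8|·67.5 = 540.
IQR(S) = |9|·540 = 4860.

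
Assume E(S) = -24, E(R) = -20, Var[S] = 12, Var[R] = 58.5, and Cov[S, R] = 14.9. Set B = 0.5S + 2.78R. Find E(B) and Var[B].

E(B) = -67.6, Var[B] = 496.5334

E(B) = 0.5·E(S) + 2.78·E(R) = 0.5·(-24) + 2.78·(-20) = -67.6.
Var[B] = a²·Var[S] + b²·Var[R] + 2ab·Cov[S, R] with a = 0.5, b = 2.78.
= 0.5²·12 + 2.78²·58.5 + 2·0.5·2.78·14.9
= 3 + 452.1114 + 41.422 = 496.5334.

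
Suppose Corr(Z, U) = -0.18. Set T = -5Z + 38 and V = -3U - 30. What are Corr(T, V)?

Corr(T, V) = -0.18

Linear rescalings preserve correlation up to sign; here the slopes -5 and -3 have the same sign, so Corr(T, V) = Corr(Z, U) = -0.18.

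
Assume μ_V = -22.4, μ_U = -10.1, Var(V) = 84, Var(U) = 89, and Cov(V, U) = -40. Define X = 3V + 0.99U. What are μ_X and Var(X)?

μ_X = 3·μ_V + 0.99·μ_U = 3·(-22.4) + 0.99·(-10.1) = -77.199.
Var(X) = a²·Var(V) + b²·Var(U) + 2ab·Cov(V, U) with a = 3, b = 0.99.
= 3²·84 + 0.99²·89 + 2·3·0.99·(-40)
= 756 + 87.2289 + (-237.6) = 605.6289.

μ_X = -77.199, Var(X) = 605.6289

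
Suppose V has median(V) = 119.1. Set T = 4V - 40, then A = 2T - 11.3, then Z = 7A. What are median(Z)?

median(T) = 4·119.1 + (-40) = 436.4.
median(A) = 2·436.4 + (-11.3) = 861.5.
median(Z) = 7·861.5 = 6030.5.

median(Z) = 6030.5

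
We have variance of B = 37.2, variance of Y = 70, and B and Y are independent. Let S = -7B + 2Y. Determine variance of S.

variance of S = a²·variance of B + b²·variance of Y + 2ab·Cov(B, Y) with a = -7, b = 2.
Independence gives Cov(B, Y) = 0.
= (-7)²·37.2 + 2²·70 + 2·(-7)·2·0
= 1822.8 + 280 + 0 = 2102.8.

variance of S = 2102.8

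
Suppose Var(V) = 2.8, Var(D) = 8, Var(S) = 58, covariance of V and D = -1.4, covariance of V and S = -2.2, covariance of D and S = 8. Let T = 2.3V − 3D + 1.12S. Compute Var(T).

Var(T) = a²·Var(V) + b²·Var(D) + c²·Var(S) + 2ab·covariance of V and D + 2ac·covariance of V and S + 2bc·covariance of D and S, with a = 2.3, b = -3, c = 1.12.
= 14.812 + 72 + 72.7552 + 19.32 + (-11.3344) + (-53.76)
= 113.7928.

Var(T) = 113.7928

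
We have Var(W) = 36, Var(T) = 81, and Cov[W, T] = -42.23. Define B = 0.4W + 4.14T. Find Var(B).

Var(B) = 1254.20184

Var(B) = a²·Var(W) + b²·Var(T) + 2ab·Cov[W, T] with a = 0.4, b = 4.14.
= 0.4²·36 + 4.14²·81 + 2·0.4·4.14·(-42.23)
= 5.76 + 1388.3076 + (-139.86576) = 1254.20184.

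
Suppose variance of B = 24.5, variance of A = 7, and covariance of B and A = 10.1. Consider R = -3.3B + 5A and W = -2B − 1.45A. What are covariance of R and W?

By bilinearity, covariance of R and W = ac·variance of B + bd·variance of A + (ad+bc)·covariance of B and A, with a=-3.3, b=5, c=-2, d=-1.45.
ac·variance of B = (-3.3)·(-2)·24.5 = 161.7
bd·variance of A = 5·(-1.45)·7 = -50.75
(ad+bc)·covariance of B and A = (-5.215)·10.1 = -52.6715
covariance of R and W = 161.7 + (-50.75) + (-52.6715) = 58.2785.

covariance of R and W = 58.2785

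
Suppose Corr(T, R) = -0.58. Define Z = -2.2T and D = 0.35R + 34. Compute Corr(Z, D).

Linear rescalings preserve |correlation|; the slopes -2.2 and 0.35 have opposite signs, so the correlation flips sign: Corr(Z, D) = −Corr(T, R) = 0.58.

Corr(Z, D) = 0.58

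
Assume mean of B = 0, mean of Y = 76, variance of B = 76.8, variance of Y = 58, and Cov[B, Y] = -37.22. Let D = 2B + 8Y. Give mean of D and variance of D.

mean of D = 2·mean of B + 8·mean of Y = 2·0 + 8·76 = 608.
variance of D = a²·variance of B + b²·variance of Y + 2ab·Cov[B, Y] with a = 2, b = 8.
= 2²·76.8 + 8²·58 + 2·2·8·(-37.22)
= 307.2 + 3712 + (-1191.04) = 2828.16.

mean of D = 608, variance of D = 2828.16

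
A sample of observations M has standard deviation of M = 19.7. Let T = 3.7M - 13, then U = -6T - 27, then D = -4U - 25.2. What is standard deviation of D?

standard deviation of D = 1749.36

standard deviation of T = |3.7|·19.7 = 72.89.
standard deviation of U = |-6|·72.89 = 437.34.
standard deviation of D = |-4|·437.34 = 1749.36.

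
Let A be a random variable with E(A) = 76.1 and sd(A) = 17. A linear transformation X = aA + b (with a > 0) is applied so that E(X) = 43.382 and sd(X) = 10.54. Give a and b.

sd(X) = a·sd(A) (a > 0), so a = 10.54/17 = 0.62.
E(X) = a·E(A) + b, so b = 43.382 − 0.62·76.1 = -3.8.

a = 0.62, b = -3.8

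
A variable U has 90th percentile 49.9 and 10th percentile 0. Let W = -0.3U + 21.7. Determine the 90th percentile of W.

90th percentile of W = 21.7

Since a = -0.3 < 0 the transformation is decreasing, reversing order: the 90th percentile of W corresponds to the 10th percentile of U.
So P_{90}(W) = a·P_{10}(U) + b = (-0.3)·0 + 21.7 = 21.7.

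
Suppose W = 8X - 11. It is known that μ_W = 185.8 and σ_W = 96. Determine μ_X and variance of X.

μ_X = 24.6, variance of X = 144

From W = 8X - 11: μ_W = a·μ_X + b, so μ_X = (μ_W − b)/a = (185.8 − (-11))/8 = 24.6.
variance of W = 96² = 9216.
variance of W = a²·variance of X, so variance of X = 9216/8² = 144.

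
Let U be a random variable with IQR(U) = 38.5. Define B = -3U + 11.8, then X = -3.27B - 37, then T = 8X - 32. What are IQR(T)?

IQR(T) = 3021.48

IQR(B) = |-3|·38.5 = 115.5.
IQR(X) = |-3.27|·115.5 = 377.685.
IQR(T) = |8|·377.685 = 3021.48.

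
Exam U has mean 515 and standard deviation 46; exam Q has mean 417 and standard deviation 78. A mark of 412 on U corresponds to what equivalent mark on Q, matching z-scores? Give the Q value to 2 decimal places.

Q = 242.35

z = (412 − 515)/46 ≈ -2.2391.
Q = 417 + z·78 = 417 + (412 − 515)·78/46 ≈ 242.35.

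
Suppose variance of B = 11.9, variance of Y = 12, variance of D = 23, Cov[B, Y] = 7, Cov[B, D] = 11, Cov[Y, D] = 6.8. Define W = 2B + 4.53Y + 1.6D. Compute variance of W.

variance of W = 648.5436

variance of W = a²·variance of B + b²·variance of Y + c²·variance of D + 2ab·Cov[B, Y] + 2ac·Cov[B, D] + 2bc·Cov[Y, D], with a = 2, b = 4.53, c = 1.6.
= 47.6 + 246.2508 + 58.88 + 126.84 + 70.4 + 98.5728
= 648.5436.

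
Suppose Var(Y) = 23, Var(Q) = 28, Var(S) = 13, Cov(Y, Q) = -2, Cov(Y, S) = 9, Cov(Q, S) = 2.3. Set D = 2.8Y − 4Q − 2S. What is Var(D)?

Var(D) = a²·Var(Y) + b²·Var(Q) + c²·Var(S) + 2ab·Cov(Y, Q) + 2ac·Cov(Y, S) + 2bc·Cov(Q, S), with a = 2.8, b = -4, c = -2.
= 180.32 + 448 + 52 + 44.8 + (-100.8) + 36.8
= 661.12.

Var(D) = 661.12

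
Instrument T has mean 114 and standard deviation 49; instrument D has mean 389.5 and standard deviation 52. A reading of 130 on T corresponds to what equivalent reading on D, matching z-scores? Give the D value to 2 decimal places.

z = (130 − 114)/49 ≈ 0.3265.
D = 389.5 + z·52 = 389.5 + (130 − 114)·52/49 ≈ 406.48.

D = 406.48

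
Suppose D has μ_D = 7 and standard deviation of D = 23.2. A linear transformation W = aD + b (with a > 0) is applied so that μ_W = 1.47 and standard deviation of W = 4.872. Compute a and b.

standard deviation of W = a·standard deviation of D (a > 0), so a = 4.872/23.2 = 0.21.
μ_W = a·μ_D + b, so b = 1.47 − 0.21·7 = 0.

a = 0.21, b = 0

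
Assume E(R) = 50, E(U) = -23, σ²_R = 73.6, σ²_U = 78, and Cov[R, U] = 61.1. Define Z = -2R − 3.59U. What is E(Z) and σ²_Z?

E(Z) = -17.43, σ²_Z = 2177.0678

E(Z) = (-2)·E(R) + (-3.59)·E(U) = (-2)·50 + (-3.59)·(-23) = -17.43.
σ²_Z = a²·σ²_R + b²·σ²_U + 2ab·Cov[R, U] with a = -2, b = -3.59.
= (-2)²·73.6 + (-3.59)²·78 + 2·(-2)·(-3.59)·61.1
= 294.4 + 1005.2718 + 877.396 = 2177.0678.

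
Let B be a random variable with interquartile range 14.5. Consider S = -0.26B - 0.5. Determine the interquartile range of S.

IQR(S) = 3.77

Under S = aB + b, IQR(S) = |a|·IQR(B) = |-0.26|·14.5 = 3.77 (shifts cancel; spread scales by |a|).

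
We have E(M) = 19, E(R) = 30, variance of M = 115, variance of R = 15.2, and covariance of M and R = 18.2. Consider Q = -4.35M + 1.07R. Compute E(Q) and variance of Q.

E(Q) = (-4.35)·E(M) + 1.07·E(R) = (-4.35)·19 + 1.07·30 = -50.55.
variance of Q = a²·variance of M + b²·variance of R + 2ab·covariance of M and R with a = -4.35, b = 1.07.
= (-4.35)²·115 + 1.07²·15.2 + 2·(-4.35)·1.07·18.2
= 2176.0875 + 17.40248 + (-169.4238) = 2024.06618.

E(Q) = -50.55, variance of Q = 2024.06618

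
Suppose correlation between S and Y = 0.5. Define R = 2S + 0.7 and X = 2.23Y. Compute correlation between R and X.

Linear rescalings preserve correlation up to sign; here the slopes 2 and 2.23 have the same sign, so correlation between R and X = correlation between S and Y = 0.5.

correlation between R and X = 0.5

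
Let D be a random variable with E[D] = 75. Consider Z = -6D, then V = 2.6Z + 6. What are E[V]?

E[Z] = (-6)·75 = -450.
E[V] = 2.6·(-450) + 6 = -1164.

E[V] = -1164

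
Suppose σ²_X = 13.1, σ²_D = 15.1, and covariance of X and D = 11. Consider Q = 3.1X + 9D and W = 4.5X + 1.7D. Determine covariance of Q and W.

covariance of Q and W = 917.245

By bilinearity, covariance of Q and W = ac·σ²_X + bd·σ²_D + (ad+bc)·covariance of X and D, with a=3.1, b=9, c=4.5, d=1.7.
ac·σ²_X = 3.1·4.5·13.1 = 182.745
bd·σ²_D = 9·1.7·15.1 = 231.03
(ad+bc)·covariance of X and D = (45.77)·11 = 503.47
covariance of Q and W = 182.745 + 231.03 + 503.47 = 917.245.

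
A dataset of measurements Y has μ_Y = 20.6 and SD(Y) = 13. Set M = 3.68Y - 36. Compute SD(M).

SD(M) = 47.84

M = 3.68Y - 36 is linear with a = 3.68, b = -36.
SD(M) = |a|·SD(Y) = |3.68|·13 = 47.84.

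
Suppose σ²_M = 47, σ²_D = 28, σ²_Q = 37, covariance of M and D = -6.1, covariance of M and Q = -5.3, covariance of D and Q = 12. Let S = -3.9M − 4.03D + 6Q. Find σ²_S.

σ²_S = 1977.5878

σ²_S = a²·σ²_M + b²·σ²_D + c²·σ²_Q + 2ab·covariance of M and D + 2ac·covariance of M and Q + 2bc·covariance of D and Q, with a = -3.9, b = -4.03, c = 6.
= 714.87 + 454.7452 + 1332 + (-191.7474) + 248.04 + (-580.32)
= 1977.5878.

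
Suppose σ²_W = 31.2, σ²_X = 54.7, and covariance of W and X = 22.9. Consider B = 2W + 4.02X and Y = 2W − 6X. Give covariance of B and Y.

By bilinearity, covariance of B and Y = ac·σ²_W + bd·σ²_X + (ad+bc)·covariance of W and X, with a=2, b=4.02, c=2, d=-6.
ac·σ²_W = 2·2·31.2 = 124.8
bd·σ²_X = 4.02·(-6)·54.7 = -1319.364
(ad+bc)·covariance of W and X = (-3.96)·22.9 = -90.684
covariance of B and Y = 124.8 + (-1319.364) + (-90.684) = -1285.248.

covariance of B and Y = -1285.248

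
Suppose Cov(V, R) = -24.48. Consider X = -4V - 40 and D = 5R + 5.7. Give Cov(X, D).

Cov(X, D) = 489.6

Cov(X, D) = a·c·Cov(V, R) = (-4)·5·(-24.48) = 489.6. Additive constants drop out.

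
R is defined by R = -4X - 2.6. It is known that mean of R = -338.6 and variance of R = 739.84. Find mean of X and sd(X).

mean of X = 84, sd(X) = 6.8

From R = -4X - 2.6: mean of R = a·mean of X + b, so mean of X = (mean of R − b)/a = (-338.6 − (-2.6))/(-4) = 84.
sd(R) = √739.84 = 27.2.
sd(R) = |a|·sd(X), so sd(X) = 27.2/|-4| = 6.8.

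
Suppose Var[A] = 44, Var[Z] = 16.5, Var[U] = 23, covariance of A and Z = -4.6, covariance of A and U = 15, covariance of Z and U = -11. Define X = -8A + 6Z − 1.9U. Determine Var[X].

Var[X] = 4641.43

Var[X] = a²·Var[A] + b²·Var[Z] + c²·Var[U] + 2ab·covariance of A and Z + 2ac·covariance of A and U + 2bc·covariance of Z and U, with a = -8, b = 6, c = -1.9.
= 2816 + 594 + 83.03 + 441.6 + 456 + 250.8
= 4641.43.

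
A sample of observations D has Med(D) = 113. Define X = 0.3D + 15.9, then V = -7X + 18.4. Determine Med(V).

Med(V) = -330.2

Med(X) = 0.3·113 + 15.9 = 49.8.
Med(V) = (-7)·49.8 + 18.4 = -330.2.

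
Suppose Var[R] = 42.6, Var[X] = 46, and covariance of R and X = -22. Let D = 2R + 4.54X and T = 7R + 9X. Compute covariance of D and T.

covariance of D and T = 1380.8

By bilinearity, covariance of D and T = ac·Var[R] + bd·Var[X] + (ad+bc)·covariance of R and X, with a=2, b=4.54, c=7, d=9.
ac·Var[R] = 2·7·42.6 = 596.4
bd·Var[X] = 4.54·9·46 = 1879.56
(ad+bc)·covariance of R and X = (49.78)·(-22) = -1095.16
covariance of D and T = 596.4 + 1879.56 + (-1095.16) = 1380.8.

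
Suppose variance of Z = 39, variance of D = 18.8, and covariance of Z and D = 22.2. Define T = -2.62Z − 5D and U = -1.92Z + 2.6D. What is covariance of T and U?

By bilinearity, covariance of T and U = ac·variance of Z + bd·variance of D + (ad+bc)·covariance of Z and D, with a=-2.62, b=-5, c=-1.92, d=2.6.
ac·variance of Z = (-2.62)·(-1.92)·39 = 196.1856
bd·variance of D = (-5)·2.6·18.8 = -244.4
(ad+bc)·covariance of Z and D = (2.788)·22.2 = 61.8936
covariance of T and U = 196.1856 + (-244.4) + 61.8936 = 13.6792.

covariance of T and U = 13.6792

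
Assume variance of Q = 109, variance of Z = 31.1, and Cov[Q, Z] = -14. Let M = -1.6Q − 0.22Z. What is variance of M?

variance of M = a²·variance of Q + b²·variance of Z + 2ab·Cov[Q, Z] with a = -1.6, b = -0.22.
= (-1.6)²·109 + (-0.22)²·31.1 + 2·(-1.6)·(-0.22)·(-14)
= 279.04 + 1.50524 + (-9.856) = 270.68924.

variance of M = 270.68924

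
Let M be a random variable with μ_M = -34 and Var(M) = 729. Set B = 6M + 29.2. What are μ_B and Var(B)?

μ_B = -174.8, Var(B) = 26244

B = 6M + 29.2 is linear with a = 6, b = 29.2.
μ_B = a·μ_M + b = 6·(-34) + 29.2 = -174.8.
Var(B) = a²·Var(M) = 6²·729 = 26244 (the additive constant 29.2 does not affect variance).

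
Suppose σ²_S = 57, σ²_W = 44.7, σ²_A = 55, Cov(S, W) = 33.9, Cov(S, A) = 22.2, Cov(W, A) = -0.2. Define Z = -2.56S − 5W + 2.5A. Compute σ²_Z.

σ²_Z = 2423.4852

σ²_Z = a²·σ²_S + b²·σ²_W + c²·σ²_A + 2ab·Cov(S, W) + 2ac·Cov(S, A) + 2bc·Cov(W, A), with a = -2.56, b = -5, c = 2.5.
= 373.5552 + 1117.5 + 343.75 + 867.84 + (-284.16) + 5
= 2423.4852.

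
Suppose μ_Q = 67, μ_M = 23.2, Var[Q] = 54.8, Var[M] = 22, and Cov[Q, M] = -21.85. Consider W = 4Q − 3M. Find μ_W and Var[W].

μ_W = 198.4, Var[W] = 1599.2

μ_W = 4·μ_Q + (-3)·μ_M = 4·67 + (-3)·23.2 = 198.4.
Var[W] = a²·Var[Q] + b²·Var[M] + 2ab·Cov[Q, M] with a = 4, b = -3.
= 4²·54.8 + (-3)²·22 + 2·4·(-3)·(-21.85)
= 876.8 + 198 + 524.4 = 1599.2.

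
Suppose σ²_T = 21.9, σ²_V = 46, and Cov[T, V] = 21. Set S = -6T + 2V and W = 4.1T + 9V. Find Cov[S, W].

Cov[S, W] = -672.54

By bilinearity, Cov[S, W] = ac·σ²_T + bd·σ²_V + (ad+bc)·Cov[T, V], with a=-6, b=2, c=4.1, d=9.
ac·σ²_T = (-6)·4.1·21.9 = -538.74
bd·σ²_V = 2·9·46 = 828
(ad+bc)·Cov[T, V] = (-45.8)·21 = -961.8
Cov[S, W] = -538.74 + 828 + (-961.8) = -672.54.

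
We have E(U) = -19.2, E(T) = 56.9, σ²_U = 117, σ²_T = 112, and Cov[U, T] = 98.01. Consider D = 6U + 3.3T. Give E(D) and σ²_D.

E(D) = 6·E(U) + 3.3·E(T) = 6·(-19.2) + 3.3·56.9 = 72.57.
σ²_D = a²·σ²_U + b²·σ²_T + 2ab·Cov[U, T] with a = 6, b = 3.3.
= 6²·117 + 3.3²·112 + 2·6·3.3·98.01
= 4212 + 1219.68 + 3881.196 = 9312.876.

E(D) = 72.57, σ²_D = 9312.876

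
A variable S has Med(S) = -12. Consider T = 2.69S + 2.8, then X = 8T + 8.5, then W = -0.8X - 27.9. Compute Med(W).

Med(W) = 153.972

Med(T) = 2.69·(-12) + 2.8 = -29.48.
Med(X) = 8·(-29.48) + 8.5 = -227.34.
Med(W) = (-0.8)·(-227.34) + (-27.9) = 153.972.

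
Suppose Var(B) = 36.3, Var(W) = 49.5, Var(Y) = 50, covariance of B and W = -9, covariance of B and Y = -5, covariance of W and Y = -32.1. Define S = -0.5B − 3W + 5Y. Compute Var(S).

Var(S) = a²·Var(B) + b²·Var(W) + c²·Var(Y) + 2ab·covariance of B and W + 2ac·covariance of B and Y + 2bc·covariance of W and Y, with a = -0.5, b = -3, c = 5.
= 9.075 + 445.5 + 1250 + (-27) + 25 + 963
= 2665.575.

Var(S) = 2665.575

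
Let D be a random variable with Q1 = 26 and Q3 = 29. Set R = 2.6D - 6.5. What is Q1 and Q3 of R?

Q1(R) = 61.1, Q3(R) = 68.9

a = 2.6 > 0: Q1(R) = a·Q1(D)+b = 61.1, Q3(R) = a·Q3(D)+b = 68.9.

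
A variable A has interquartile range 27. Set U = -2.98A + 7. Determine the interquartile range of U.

IQR(U) = 80.46

Under U = aA + b, IQR(U) = |a|·IQR(A) = |-2.98|·27 = 80.46 (shifts cancel; spread scales by |a|).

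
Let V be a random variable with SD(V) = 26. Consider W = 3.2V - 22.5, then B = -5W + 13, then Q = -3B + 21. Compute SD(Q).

SD(W) = |3.2|·26 = 83.2.
SD(B) = |-5|·83.2 = 416.
SD(Q) = |-3|·416 = 1248.

SD(Q) = 1248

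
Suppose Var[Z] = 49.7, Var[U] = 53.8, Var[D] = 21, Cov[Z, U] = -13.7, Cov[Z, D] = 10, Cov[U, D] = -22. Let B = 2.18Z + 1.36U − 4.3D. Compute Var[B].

Var[B] = a²·Var[Z] + b²·Var[U] + c²·Var[D] + 2ab·Cov[Z, U] + 2ac·Cov[Z, D] + 2bc·Cov[U, D], with a = 2.18, b = 1.36, c = -4.3.
= 236.19428 + 99.50848 + 388.29 + (-81.23552) + (-187.48) + 257.312
= 712.58924.

Var[B] = 712.58924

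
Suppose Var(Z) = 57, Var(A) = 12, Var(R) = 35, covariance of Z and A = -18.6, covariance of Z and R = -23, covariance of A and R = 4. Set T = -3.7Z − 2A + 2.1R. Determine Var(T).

Var(T) = a²·Var(Z) + b²·Var(A) + c²·Var(R) + 2ab·covariance of Z and A + 2ac·covariance of Z and R + 2bc·covariance of A and R, with a = -3.7, b = -2, c = 2.1.
= 780.33 + 48 + 154.35 + (-275.28) + 357.42 + (-33.6)
= 1031.22.

Var(T) = 1031.22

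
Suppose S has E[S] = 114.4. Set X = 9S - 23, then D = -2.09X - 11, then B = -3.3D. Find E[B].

E[B] = 6978.8202

E[X] = 9·114.4 + (-23) = 1006.6.
E[D] = (-2.09)·1006.6 + (-11) = -2114.794.
E[B] = (-3.3)·(-2114.794) = 6978.8202.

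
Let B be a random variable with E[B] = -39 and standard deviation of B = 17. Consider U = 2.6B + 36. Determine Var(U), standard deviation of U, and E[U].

Var(U) = 1953.64, standard deviation of U = 44.2, E[U] = -65.4

U = 2.6B + 36 is linear with a = 2.6, b = 36.
Var(B) = 17² = 289.
Var(U) = a²·Var(B) = 2.6²·289 = 1953.64 (the additive constant 36 does not affect variance).
standard deviation of U = |a|·standard deviation of B = |2.6|·17 = 44.2.
E[U] = a·E[B] + b = 2.6·(-39) + 36 = -65.4.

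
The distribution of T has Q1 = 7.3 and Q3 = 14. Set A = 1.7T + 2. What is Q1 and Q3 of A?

a = 1.7 > 0: Q1(A) = a·Q1(T)+b = 14.41, Q3(A) = a·Q3(T)+b = 25.8.

Q1(A) = 14.41, Q3(A) = 25.8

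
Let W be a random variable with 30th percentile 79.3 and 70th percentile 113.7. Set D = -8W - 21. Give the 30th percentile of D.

30th percentile of D = -930.6

Since a = -8 < 0 the transformation is decreasing, reversing order: the 30th percentile of D corresponds to the 70th percentile of W.
So P_{30}(D) = a·P_{70}(W) + b = (-8)·113.7 + (-21) = -930.6.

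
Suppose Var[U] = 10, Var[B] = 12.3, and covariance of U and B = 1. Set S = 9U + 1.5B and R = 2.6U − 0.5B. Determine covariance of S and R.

covariance of S and R = 224.175

By bilinearity, covariance of S and R = ac·Var[U] + bd·Var[B] + (ad+bc)·covariance of U and B, with a=9, b=1.5, c=2.6, d=-0.5.
ac·Var[U] = 9·2.6·10 = 234
bd·Var[B] = 1.5·(-0.5)·12.3 = -9.225
(ad+bc)·covariance of U and B = (-0.6)·1 = -0.6
covariance of S and R = 234 + (-9.225) + (-0.6) = 224.175.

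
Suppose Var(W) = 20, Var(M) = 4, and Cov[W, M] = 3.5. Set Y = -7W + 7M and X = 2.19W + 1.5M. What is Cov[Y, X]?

Cov[Y, X] = -247.695

By bilinearity, Cov[Y, X] = ac·Var(W) + bd·Var(M) + (ad+bc)·Cov[W, M], with a=-7, b=7, c=2.19, d=1.5.
ac·Var(W) = (-7)·2.19·20 = -306.6
bd·Var(M) = 7·1.5·4 = 42
(ad+bc)·Cov[W, M] = (4.83)·3.5 = 16.905
Cov[Y, X] = -306.6 + 42 + 16.905 = -247.695.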